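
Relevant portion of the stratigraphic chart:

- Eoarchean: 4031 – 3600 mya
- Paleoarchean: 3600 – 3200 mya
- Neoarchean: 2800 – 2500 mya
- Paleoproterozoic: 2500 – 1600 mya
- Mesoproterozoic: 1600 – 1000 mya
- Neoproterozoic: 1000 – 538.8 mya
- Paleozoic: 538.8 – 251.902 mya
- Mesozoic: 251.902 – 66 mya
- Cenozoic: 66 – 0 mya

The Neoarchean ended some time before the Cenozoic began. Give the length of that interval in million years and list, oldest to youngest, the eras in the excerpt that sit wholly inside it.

2434 million years; Paleoproterozoic, Mesoproterozoic, Neoproterozoic, Paleozoic, Mesozoic

End of Neoarchean = 2500 Ma; start of Cenozoic = 66 Ma.
Gap = 2500 − 66 = 2434 Myr.
Eras wholly inside 2500–66 Ma: Paleoproterozoic (2500–1600), Mesoproterozoic (1600–1000), Neoproterozoic (1000–538.8), Paleozoic (538.8–251.902), Mesozoic (251.902–66).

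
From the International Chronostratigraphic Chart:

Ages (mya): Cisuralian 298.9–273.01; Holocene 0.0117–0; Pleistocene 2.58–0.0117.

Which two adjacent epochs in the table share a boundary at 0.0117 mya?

The Pleistocene ends at 0.0117 mya and the Holocene begins at 0.0117 mya, so they share that boundary.

Pleistocene and Holocene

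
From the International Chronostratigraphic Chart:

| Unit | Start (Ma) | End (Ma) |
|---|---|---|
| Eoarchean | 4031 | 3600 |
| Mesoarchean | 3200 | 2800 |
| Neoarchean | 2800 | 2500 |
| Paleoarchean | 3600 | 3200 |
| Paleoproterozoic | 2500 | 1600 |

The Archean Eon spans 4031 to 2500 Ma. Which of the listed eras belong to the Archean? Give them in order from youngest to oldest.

Eras with both bounds inside 4031–2500 Ma: Neoarchean (2800–2500), Mesoarchean (3200–2800), Paleoarchean (3600–3200), Eoarchean (4031–3600).

Neoarchean, Mesoarchean, Paleoarchean, Eoarchean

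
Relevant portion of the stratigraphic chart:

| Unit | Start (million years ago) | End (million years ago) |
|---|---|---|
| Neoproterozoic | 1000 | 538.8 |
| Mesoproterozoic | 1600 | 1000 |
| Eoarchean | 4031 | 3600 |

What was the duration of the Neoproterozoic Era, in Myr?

461.2 million years

1000 − 538.8 = 461.2 million years.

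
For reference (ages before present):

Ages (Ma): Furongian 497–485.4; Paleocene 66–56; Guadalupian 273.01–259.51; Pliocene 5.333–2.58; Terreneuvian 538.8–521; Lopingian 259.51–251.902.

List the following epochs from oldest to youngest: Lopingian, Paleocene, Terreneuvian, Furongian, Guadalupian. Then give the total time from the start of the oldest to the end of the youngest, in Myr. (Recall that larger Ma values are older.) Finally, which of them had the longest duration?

Start ages (Ma): Terreneuvian 538.8, Furongian 497, Guadalupian 273.01, Lopingian 259.51, Paleocene 66.
Ordered oldest to youngest: Terreneuvian, Furongian, Guadalupian, Lopingian, Paleocene.
Span = 538.8 − 56 = 482.8 Myr.
Durations: Terreneuvian 17.8, Guadalupian 13.5, Furongian 11.6, Paleocene 10, Lopingian 7.608 → longest is Terreneuvian (17.8 Myr).

Terreneuvian → Furongian → Guadalupian → Lopingian → Paleocene; total span 482.8 Myr; longest is Terreneuvian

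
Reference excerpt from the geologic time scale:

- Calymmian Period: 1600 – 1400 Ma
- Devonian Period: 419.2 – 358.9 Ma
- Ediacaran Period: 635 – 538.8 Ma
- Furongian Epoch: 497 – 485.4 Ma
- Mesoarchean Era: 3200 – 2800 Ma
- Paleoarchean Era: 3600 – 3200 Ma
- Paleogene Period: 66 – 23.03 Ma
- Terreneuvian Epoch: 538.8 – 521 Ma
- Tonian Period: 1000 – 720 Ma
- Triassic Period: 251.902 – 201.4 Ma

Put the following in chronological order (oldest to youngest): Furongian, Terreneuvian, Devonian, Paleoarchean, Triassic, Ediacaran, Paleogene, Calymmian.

Paleoarchean, Calymmian, Ediacaran, Terreneuvian, Furongian, Devonian, Triassic, Paleogene

The oldest of these is Paleoarchean (starts 3600 Ma) and the youngest is Paleogene (ends 23.03 Ma).
In between, by decreasing start age: Calymmian (1600), Ediacaran (635), Terreneuvian (538.8), Furongian (497), Devonian (419.2), Triassic (251.902).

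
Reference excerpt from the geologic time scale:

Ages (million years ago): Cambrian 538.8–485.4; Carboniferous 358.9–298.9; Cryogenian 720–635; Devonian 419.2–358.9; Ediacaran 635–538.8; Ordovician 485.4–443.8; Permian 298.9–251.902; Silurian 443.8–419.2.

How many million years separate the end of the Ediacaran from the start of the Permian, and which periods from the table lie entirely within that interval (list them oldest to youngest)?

239.9 million years; Cambrian, Ordovician, Silurian, Devonian, Carboniferous

The Ediacaran closes at 538.8 Ma and the Permian opens at 298.9 Ma, so the interval is 538.8 − 298.9 = 239.9 Myr.
A period fits inside if it starts at or after 538.8 Ma and ends at or before 298.9 Ma; oldest first that gives Cambrian, Ordovician, Silurian, Devonian, Carboniferous.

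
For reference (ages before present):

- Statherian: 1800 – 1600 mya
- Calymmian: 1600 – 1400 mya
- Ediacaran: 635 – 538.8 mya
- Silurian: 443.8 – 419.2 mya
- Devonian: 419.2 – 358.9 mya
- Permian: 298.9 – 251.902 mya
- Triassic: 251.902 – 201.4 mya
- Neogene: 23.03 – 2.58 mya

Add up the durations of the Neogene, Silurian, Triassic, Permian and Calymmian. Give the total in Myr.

342.55 million years

Duration is start − end for each: (23.03 − 2.58) + (443.8 − 419.2) + (251.902 − 201.4) + (298.9 − 251.902) + (1600 − 1400).
That is 20.45 + 24.6 + 50.502 + 46.998 + 200, which totals 342.55 million years.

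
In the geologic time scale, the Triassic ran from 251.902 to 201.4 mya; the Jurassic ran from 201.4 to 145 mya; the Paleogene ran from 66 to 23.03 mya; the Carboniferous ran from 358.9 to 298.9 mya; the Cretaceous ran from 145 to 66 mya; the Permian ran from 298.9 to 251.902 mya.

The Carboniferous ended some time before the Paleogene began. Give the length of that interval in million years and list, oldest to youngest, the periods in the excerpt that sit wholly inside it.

232.9 million years; Permian, Triassic, Jurassic, Cretaceous

The Carboniferous closes at 298.9 Ma and the Paleogene opens at 66 Ma, so the interval is 298.9 − 66 = 232.9 Myr.
A period fits inside if it starts at or after 298.9 Ma and ends at or before 66 Ma; oldest first that gives Permian, Triassic, Jurassic, Cretaceous.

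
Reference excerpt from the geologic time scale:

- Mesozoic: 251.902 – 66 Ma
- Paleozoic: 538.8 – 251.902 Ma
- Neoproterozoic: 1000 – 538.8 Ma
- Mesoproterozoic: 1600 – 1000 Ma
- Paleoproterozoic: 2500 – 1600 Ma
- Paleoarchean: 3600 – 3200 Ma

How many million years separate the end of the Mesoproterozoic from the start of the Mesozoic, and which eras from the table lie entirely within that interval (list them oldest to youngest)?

748.098 million years; Neoproterozoic, Paleozoic

The Mesoproterozoic closes at 1000 Ma and the Mesozoic opens at 251.902 Ma, so the interval is 1000 − 251.902 = 748.098 Myr.
An era fits inside if it starts at or after 1000 Ma and ends at or before 251.902 Ma; oldest first that gives Neoproterozoic, Paleozoic.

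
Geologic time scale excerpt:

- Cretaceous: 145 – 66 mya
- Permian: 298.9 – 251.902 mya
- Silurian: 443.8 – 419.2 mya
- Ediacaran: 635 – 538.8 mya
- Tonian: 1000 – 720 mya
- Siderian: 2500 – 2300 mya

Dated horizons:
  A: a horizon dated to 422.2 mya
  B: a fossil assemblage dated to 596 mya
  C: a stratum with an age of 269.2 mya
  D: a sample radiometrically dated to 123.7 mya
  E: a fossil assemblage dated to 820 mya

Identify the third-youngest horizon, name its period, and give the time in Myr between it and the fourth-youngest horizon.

A, in the Silurian; 173.8 million years to B

Smaller Ma means younger, so youngest first: D 123.7 < C 269.2 < A 422.2 < B 596 < E 820.
Counting 3 along gives A (422.2 Ma); the excerpt puts that inside the Silurian, 443.8–419.2 Ma.
Next in line is B (596 Ma), and 596 − 422.2 = 173.8 Myr.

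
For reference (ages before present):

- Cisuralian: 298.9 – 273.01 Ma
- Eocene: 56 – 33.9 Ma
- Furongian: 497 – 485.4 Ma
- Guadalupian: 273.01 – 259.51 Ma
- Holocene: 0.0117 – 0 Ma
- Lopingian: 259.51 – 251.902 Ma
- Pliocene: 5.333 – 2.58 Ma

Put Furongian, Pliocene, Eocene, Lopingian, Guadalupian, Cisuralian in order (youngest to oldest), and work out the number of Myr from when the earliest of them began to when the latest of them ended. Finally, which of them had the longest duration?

Pliocene, Eocene, Lopingian, Guadalupian, Cisuralian, Furongian; total span 494.42 Myr; longest is Cisuralian

Start ages (Ma): Furongian 497, Cisuralian 298.9, Guadalupian 273.01, Lopingian 259.51, Eocene 56, Pliocene 5.333.
Ordered youngest to oldest: Pliocene, Eocene, Lopingian, Guadalupian, Cisuralian, Furongian.
Span = 497 − 2.58 = 494.42 Myr.
Durations: Eocene 22.1, Furongian 11.6, Cisuralian 25.89, Guadalupian 13.5, Lopingian 7.608, Pliocene 2.753 → longest is Cisuralian (25.89 Myr).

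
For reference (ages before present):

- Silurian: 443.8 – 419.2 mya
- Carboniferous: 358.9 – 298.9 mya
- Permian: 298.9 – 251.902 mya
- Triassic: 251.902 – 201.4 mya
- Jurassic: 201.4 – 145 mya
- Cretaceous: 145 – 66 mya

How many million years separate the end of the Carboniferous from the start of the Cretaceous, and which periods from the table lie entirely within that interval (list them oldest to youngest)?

End of Carboniferous = 298.9 Ma; start of Cretaceous = 145 Ma.
Gap = 298.9 − 145 = 153.9 Myr.
Periods wholly inside 298.9–145 Ma: Permian (298.9–251.902), Triassic (251.902–201.4), Jurassic (201.4–145).

153.9 million years; Permian, Triassic, Jurassic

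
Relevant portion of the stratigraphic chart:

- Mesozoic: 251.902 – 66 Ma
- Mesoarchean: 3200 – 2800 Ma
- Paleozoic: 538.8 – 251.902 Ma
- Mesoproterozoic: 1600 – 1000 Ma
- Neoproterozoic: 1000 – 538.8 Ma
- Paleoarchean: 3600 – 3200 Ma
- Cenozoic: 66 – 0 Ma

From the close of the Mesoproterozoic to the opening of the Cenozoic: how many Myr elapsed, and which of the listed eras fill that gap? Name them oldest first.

934 million years; Neoproterozoic, Paleozoic, Mesozoic

End of Mesoproterozoic = 1000 Ma; start of Cenozoic = 66 Ma.
Gap = 1000 − 66 = 934 Myr.
Eras wholly inside 1000–66 Ma: Neoproterozoic (1000–538.8), Paleozoic (538.8–251.902), Mesozoic (251.902–66).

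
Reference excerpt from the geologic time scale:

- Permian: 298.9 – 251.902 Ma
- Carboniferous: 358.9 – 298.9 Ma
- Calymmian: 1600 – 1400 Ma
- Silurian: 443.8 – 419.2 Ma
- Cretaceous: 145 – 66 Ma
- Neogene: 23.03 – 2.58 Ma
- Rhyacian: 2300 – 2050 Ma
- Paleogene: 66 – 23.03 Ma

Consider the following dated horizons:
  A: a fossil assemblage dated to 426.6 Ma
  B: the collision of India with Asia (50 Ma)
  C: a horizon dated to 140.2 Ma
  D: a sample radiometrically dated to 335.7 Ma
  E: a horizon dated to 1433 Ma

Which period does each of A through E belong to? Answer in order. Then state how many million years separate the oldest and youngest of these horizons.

A — Silurian; B — Paleogene; C — Cretaceous; D — Carboniferous; E — Calymmian; span 1383 million years

A: 426.6 Ma lies in 443.8–419.2 Ma, so Silurian.
B: 50 Ma lies in 66–23.03 Ma, so Paleogene.
C: 140.2 Ma lies in 145–66 Ma, so Cretaceous.
D: 335.7 Ma lies in 358.9–298.9 Ma, so Carboniferous.
E: 1433 Ma lies in 1600–1400 Ma, so Calymmian.
Oldest = 1433 Ma, youngest = 50 Ma → span 1383 Myr.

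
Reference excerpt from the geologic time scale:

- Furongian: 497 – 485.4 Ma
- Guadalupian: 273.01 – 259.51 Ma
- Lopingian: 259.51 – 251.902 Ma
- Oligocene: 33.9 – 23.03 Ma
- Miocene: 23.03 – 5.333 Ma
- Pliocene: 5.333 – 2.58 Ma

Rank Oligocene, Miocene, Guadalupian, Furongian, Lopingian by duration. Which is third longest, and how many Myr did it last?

Start − end for each: Oligocene 33.9 − 23.03 = 10.87; Miocene 23.03 − 5.333 = 17.697; Guadalupian 273.01 − 259.51 = 13.5; Furongian 497 − 485.4 = 11.6; Lopingian 259.51 − 251.902 = 7.608.
Ranking these from longest: Miocene > Guadalupian > Furongian > Oligocene > Lopingian.
Position 3 in that ranking is Furongian, which lasted 11.6 Myr.

Furongian, 11.6 million years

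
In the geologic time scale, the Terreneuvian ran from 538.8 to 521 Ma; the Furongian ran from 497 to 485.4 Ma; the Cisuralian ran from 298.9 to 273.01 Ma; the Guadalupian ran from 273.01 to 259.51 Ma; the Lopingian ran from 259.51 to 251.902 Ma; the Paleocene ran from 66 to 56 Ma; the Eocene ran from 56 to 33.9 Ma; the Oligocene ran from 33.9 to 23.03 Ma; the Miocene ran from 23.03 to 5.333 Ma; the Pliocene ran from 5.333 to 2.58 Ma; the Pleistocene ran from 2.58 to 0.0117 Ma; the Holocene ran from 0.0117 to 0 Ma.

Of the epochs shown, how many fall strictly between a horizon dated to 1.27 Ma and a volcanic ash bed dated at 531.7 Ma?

9

The older date is 531.7 Ma and the younger is 1.27 Ma.
Epochs with start < 531.7 and end > 1.27 Ma: Furongian (497–485.4), Cisuralian (298.9–273.01), Guadalupian (273.01–259.51), Lopingian (259.51–251.902), Paleocene (66–56), Eocene (56–33.9), Oligocene (33.9–23.03), Miocene (23.03–5.333), Pliocene (5.333–2.58).
That is 9 complete epochs.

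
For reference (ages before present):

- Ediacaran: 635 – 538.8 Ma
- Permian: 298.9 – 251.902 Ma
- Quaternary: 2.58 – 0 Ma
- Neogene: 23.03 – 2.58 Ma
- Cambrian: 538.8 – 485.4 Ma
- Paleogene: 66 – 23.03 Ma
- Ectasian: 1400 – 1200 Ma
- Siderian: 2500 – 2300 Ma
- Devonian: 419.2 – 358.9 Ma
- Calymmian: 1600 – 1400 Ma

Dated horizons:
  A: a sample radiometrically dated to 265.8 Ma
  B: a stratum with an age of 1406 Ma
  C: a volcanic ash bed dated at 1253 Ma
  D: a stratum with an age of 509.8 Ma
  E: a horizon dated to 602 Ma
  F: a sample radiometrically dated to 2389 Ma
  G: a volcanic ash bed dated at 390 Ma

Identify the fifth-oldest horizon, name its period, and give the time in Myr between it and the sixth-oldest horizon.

D, in the Cambrian; 119.8 million years to G

Larger Ma means older, so oldest first: F 2389 > B 1406 > C 1253 > E 602 > D 509.8 > G 390 > A 265.8.
Counting 5 along gives D (509.8 Ma); the excerpt puts that inside the Cambrian, 538.8–485.4 Ma.
Next in line is G (390 Ma), and 509.8 − 390 = 119.8 Myr.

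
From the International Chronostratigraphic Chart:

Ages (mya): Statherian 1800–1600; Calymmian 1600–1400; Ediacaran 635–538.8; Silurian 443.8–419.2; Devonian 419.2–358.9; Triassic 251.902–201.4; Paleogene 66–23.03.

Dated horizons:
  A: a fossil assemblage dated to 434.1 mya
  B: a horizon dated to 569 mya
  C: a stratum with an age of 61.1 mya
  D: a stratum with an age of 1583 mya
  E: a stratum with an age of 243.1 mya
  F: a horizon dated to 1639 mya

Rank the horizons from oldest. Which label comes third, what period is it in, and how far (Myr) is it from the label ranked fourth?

B, in the Ediacaran; 134.9 million years to A

Larger Ma means older, so oldest first: F 1639 > D 1583 > B 569 > A 434.1 > E 243.1 > C 61.1.
Counting 3 along gives B (569 Ma); the excerpt puts that inside the Ediacaran, 635–538.8 Ma.
Next in line is A (434.1 Ma), and 569 − 434.1 = 134.9 Myr.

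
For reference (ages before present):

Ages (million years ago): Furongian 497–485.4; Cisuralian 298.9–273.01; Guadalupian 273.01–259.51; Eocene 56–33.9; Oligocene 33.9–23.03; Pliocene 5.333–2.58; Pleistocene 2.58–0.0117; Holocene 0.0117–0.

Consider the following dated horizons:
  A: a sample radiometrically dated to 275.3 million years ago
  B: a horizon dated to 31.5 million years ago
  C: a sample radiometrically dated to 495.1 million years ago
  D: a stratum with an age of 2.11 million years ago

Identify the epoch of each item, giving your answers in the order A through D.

A: 275.3 Ma lies in 298.9–273.01 Ma, so Cisuralian.
B: 31.5 Ma lies in 33.9–23.03 Ma, so Oligocene.
C: 495.1 Ma lies in 497–485.4 Ma, so Furongian.
D: 2.11 Ma lies in 2.58–0.0117 Ma, so Pleistocene.

A — Cisuralian; B — Oligocene; C — Furongian; D — Pleistocene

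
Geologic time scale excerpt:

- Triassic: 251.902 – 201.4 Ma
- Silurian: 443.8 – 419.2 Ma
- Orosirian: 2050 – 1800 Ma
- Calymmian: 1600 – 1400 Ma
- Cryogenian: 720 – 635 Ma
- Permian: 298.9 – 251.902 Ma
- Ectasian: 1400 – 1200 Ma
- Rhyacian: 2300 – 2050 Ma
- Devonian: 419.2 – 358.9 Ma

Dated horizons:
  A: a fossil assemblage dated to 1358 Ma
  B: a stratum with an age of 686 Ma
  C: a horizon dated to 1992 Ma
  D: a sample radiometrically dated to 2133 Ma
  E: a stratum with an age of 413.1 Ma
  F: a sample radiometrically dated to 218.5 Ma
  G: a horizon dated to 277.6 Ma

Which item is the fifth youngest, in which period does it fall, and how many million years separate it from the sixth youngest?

A, in the Ectasian; 634 million years to C

Sorted youngest-first by Ma: F (218.5), G (277.6), E (413.1), B (686), A (1358), C (1992), D (2133).
The fifth youngest is A at 1358 Ma, which lies in 1400–1200 Ma: the Ectasian.
The sixth youngest is C at 1992 Ma; separation = |1358 − 1992| = 634 Myr.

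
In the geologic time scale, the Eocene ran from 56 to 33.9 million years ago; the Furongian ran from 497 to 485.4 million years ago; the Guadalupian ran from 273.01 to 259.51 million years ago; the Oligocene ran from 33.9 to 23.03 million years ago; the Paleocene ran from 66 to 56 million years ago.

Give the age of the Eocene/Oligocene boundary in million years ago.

33.9 million years ago

The Eocene ends and the Oligocene begins at 33.9 million years ago.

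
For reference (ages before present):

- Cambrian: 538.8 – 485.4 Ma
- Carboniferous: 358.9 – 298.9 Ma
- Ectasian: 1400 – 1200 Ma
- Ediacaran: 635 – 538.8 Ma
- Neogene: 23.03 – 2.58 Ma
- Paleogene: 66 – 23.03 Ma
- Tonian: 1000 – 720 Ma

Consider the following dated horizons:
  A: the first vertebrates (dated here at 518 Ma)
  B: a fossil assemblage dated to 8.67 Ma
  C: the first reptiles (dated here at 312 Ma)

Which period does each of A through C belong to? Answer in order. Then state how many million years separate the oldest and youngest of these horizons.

A — Cambrian; B — Neogene; C — Carboniferous; span 509.33 million years

A: 518 Ma lies in 538.8–485.4 Ma, so Cambrian.
B: 8.67 Ma lies in 23.03–2.58 Ma, so Neogene.
C: 312 Ma lies in 358.9–298.9 Ma, so Carboniferous.
Oldest = 518 Ma, youngest = 8.67 Ma → span 509.33 Myr.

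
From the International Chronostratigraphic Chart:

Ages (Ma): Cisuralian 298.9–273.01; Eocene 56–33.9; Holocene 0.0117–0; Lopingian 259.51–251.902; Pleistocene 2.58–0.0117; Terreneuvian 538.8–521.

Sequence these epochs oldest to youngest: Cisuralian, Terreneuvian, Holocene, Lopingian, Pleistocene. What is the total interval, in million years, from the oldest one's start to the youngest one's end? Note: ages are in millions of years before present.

Start ages (Ma): Terreneuvian 538.8, Cisuralian 298.9, Lopingian 259.51, Pleistocene 2.58, Holocene 0.0117.
Ordered oldest to youngest: Terreneuvian, Cisuralian, Lopingian, Pleistocene, Holocene.
Span = 538.8 − 0 = 538.8 Myr.

Terreneuvian → Cisuralian → Lopingian → Pleistocene → Holocene; total span 538.8 Myr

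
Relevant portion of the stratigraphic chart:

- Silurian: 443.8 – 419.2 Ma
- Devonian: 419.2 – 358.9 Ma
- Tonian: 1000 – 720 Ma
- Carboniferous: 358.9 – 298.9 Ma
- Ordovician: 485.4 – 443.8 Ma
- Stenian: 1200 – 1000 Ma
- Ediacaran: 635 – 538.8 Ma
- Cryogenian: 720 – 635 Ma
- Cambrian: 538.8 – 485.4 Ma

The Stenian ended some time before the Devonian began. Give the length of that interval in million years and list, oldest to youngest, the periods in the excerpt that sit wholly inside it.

The Stenian closes at 1000 Ma and the Devonian opens at 419.2 Ma, so the interval is 1000 − 419.2 = 580.8 Myr.
A period fits inside if it starts at or after 1000 Ma and ends at or before 419.2 Ma; oldest first that gives Tonian, Cryogenian, Ediacaran, Cambrian, Ordovician, Silurian.

580.8 million years; Tonian, Cryogenian, Ediacaran, Cambrian, Ordovician, Silurian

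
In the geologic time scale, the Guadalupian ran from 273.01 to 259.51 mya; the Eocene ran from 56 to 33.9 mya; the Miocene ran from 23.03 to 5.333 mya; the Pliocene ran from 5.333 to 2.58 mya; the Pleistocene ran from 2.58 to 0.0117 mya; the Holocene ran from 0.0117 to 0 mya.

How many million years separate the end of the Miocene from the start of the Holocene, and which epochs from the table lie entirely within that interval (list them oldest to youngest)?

5.3213 million years; Pliocene, Pleistocene

End of Miocene = 5.333 Ma; start of Holocene = 0.0117 Ma.
Gap = 5.333 − 0.0117 = 5.3213 Myr.
Epochs wholly inside 5.333–0.0117 Ma: Pliocene (5.333–2.58), Pleistocene (2.58–0.0117).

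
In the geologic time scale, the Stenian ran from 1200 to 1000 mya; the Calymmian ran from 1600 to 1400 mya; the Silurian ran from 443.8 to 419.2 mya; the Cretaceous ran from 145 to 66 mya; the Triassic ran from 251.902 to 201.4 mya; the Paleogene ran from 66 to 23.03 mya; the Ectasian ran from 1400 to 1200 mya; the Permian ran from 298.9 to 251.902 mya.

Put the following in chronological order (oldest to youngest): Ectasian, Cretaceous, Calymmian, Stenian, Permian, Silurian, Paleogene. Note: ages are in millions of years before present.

The oldest of these is Calymmian (starts 1600 Ma) and the youngest is Paleogene (ends 23.03 Ma).
In between, by decreasing start age: Ectasian (1400), Stenian (1200), Silurian (443.8), Permian (298.9), Cretaceous (145).

Calymmian → Ectasian → Stenian → Silurian → Permian → Cretaceous → Paleogene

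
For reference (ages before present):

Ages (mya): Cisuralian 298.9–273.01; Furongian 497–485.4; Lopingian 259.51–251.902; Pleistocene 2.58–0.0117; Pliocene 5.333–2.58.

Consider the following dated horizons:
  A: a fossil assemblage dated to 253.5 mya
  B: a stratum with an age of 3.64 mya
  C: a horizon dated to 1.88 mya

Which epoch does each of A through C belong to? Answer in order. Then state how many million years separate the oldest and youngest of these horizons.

A: 253.5 Ma lies in 259.51–251.902 Ma, so Lopingian.
B: 3.64 Ma lies in 5.333–2.58 Ma, so Pliocene.
C: 1.88 Ma lies in 2.58–0.0117 Ma, so Pleistocene.
Oldest = 253.5 Ma, youngest = 1.88 Ma → span 251.62 Myr.

A — Lopingian; B — Pliocene; C — Pleistocene; span 251.62 million years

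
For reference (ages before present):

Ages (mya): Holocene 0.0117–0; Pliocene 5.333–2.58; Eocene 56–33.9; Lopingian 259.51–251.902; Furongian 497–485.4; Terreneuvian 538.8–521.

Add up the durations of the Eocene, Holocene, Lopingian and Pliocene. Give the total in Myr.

32.4727 million years

Each duration: Eocene = 22.1; Holocene = 0.0117; Lopingian = 7.608; Pliocene = 2.753.
Sum: 22.1 + 0.0117 + 7.608 + 2.753 = 32.4727 Myr.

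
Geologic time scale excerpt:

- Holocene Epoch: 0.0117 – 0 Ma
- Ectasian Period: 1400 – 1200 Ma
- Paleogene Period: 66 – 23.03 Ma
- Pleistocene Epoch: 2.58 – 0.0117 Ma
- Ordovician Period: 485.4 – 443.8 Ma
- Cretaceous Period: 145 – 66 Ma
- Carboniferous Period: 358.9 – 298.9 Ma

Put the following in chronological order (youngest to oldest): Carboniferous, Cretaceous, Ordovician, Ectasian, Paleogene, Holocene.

Sorting by start age (ascending Ma, since larger Ma = older): Holocene began 0.0117, Paleogene began 66, Cretaceous began 145, Carboniferous began 358.9, Ordovician began 485.4, Ectasian began 1400.

Holocene → Paleogene → Cretaceous → Carboniferous → Ordovician → Ectasian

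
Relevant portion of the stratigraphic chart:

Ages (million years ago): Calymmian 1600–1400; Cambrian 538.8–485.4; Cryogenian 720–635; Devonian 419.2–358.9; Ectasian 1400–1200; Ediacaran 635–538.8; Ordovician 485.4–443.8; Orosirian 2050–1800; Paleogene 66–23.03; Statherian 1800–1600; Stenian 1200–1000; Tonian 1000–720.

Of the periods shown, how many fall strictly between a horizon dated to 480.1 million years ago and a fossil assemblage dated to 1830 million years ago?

1830 Ma sits inside the Orosirian (2050–1800) and 480.1 Ma inside the Ordovician (485.4–443.8); neither of those is wholly between the two dates.
The listed periods lying completely between them are Statherian, Calymmian, Ectasian, Stenian, Tonian, Cryogenian, Ediacaran, Cambrian — 8 in all.

8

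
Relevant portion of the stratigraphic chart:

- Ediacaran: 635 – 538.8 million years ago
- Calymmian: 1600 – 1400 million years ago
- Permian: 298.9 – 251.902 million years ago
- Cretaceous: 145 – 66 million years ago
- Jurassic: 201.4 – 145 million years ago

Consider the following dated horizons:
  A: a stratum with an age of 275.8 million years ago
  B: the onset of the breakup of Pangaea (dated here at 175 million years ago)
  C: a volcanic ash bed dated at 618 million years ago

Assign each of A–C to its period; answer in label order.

Match each age against the start–end ranges in the excerpt: A = 275.8 Ma → Permian (298.9–251.902); B = 175 Ma → Jurassic (201.4–145); C = 618 Ma → Ediacaran (635–538.8).

A — Permian; B — Jurassic; C — Ediacaran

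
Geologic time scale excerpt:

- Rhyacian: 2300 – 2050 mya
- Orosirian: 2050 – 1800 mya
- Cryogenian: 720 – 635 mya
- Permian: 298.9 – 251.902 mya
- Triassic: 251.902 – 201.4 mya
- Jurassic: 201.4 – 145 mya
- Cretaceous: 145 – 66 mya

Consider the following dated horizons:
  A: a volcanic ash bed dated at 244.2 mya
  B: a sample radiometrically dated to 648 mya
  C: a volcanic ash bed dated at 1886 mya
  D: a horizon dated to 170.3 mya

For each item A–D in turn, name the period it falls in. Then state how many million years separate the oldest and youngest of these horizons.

A: 244.2 Ma lies in 251.902–201.4 Ma, so Triassic.
B: 648 Ma lies in 720–635 Ma, so Cryogenian.
C: 1886 Ma lies in 2050–1800 Ma, so Orosirian.
D: 170.3 Ma lies in 201.4–145 Ma, so Jurassic.
Oldest = 1886 Ma, youngest = 170.3 Ma → span 1715.7 Myr.

A — Triassic; B — Cryogenian; C — Orosirian; D — Jurassic; span 1715.7 million years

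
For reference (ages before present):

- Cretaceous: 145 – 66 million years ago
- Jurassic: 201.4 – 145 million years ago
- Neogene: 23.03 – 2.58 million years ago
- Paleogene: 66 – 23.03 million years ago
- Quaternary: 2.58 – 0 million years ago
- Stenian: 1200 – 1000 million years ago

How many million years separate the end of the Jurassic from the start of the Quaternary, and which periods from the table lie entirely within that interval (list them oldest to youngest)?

End of Jurassic = 145 Ma; start of Quaternary = 2.58 Ma.
Gap = 145 − 2.58 = 142.42 Myr.
Periods wholly inside 145–2.58 Ma: Cretaceous (145–66), Paleogene (66–23.03), Neogene (23.03–2.58).

142.42 million years; Cretaceous, Paleogene, Neogene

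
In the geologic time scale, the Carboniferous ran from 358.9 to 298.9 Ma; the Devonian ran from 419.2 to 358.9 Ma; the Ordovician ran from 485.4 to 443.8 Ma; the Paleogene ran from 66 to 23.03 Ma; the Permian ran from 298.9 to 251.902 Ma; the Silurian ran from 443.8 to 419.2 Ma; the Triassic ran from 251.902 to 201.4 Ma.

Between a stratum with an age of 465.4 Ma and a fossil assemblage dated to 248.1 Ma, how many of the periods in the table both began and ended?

4

465.4 Ma sits inside the Ordovician (485.4–443.8) and 248.1 Ma inside the Triassic (251.902–201.4); neither of those is wholly between the two dates.
The listed periods lying completely between them are Silurian, Devonian, Carboniferous, Permian — 4 in all.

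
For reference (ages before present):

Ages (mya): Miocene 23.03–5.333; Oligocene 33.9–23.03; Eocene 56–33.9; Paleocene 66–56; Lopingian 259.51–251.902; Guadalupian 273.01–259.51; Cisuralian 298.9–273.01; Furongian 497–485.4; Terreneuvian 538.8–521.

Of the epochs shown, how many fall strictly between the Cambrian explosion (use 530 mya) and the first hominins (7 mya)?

7

530 Ma sits inside the Terreneuvian (538.8–521) and 7 Ma inside the Miocene (23.03–5.333); neither of those is wholly between the two dates.
The listed epochs lying completely between them are Furongian, Cisuralian, Guadalupian, Lopingian, Paleocene, Eocene, Oligocene — 7 in all.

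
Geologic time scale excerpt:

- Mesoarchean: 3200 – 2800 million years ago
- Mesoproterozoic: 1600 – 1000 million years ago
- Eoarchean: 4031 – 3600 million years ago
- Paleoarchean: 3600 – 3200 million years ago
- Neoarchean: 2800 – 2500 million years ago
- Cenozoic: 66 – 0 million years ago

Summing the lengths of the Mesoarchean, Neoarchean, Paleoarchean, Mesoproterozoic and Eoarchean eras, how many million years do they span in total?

Each duration: Mesoarchean = 400; Neoarchean = 300; Paleoarchean = 400; Mesoproterozoic = 600; Eoarchean = 431.
Sum: 400 + 300 + 400 + 600 + 431 = 2131 Myr.

2131 million years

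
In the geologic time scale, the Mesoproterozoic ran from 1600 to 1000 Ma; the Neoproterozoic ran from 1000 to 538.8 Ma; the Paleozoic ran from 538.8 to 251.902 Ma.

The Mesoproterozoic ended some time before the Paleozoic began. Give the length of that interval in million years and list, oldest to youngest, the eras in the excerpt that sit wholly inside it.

461.2 million years; Neoproterozoic

The Mesoproterozoic closes at 1000 Ma and the Paleozoic opens at 538.8 Ma, so the interval is 1000 − 538.8 = 461.2 Myr.
An era fits inside if it starts at or after 1000 Ma and ends at or before 538.8 Ma; oldest first that gives Neoproterozoic.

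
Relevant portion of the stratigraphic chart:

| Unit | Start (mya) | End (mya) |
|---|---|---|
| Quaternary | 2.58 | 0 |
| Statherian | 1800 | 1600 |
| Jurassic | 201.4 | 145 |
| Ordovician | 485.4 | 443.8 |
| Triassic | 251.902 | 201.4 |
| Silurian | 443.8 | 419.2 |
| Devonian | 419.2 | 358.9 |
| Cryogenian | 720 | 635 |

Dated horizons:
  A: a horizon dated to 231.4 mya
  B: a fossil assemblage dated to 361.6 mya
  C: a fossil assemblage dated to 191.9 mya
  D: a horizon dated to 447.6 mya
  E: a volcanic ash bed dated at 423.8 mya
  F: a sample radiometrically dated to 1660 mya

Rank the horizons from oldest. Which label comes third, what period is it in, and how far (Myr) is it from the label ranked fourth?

E, in the Silurian; 62.2 million years to B

Sorted oldest-first by Ma: F (1660), D (447.6), E (423.8), B (361.6), A (231.4), C (191.9).
The third oldest is E at 423.8 Ma, which lies in 443.8–419.2 Ma: the Silurian.
The fourth oldest is B at 361.6 Ma; separation = |423.8 − 361.6| = 62.2 Myr.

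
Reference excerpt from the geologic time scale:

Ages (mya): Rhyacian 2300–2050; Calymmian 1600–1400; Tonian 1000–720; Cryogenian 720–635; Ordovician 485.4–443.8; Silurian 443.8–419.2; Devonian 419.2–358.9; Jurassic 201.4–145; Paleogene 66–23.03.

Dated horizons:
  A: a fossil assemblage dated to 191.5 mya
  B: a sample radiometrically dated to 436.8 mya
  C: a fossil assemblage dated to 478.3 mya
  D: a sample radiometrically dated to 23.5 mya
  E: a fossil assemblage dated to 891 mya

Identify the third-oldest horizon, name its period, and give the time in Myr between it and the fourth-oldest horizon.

Larger Ma means older, so oldest first: E 891 > C 478.3 > B 436.8 > A 191.5 > D 23.5.
Counting 3 along gives B (436.8 Ma); the excerpt puts that inside the Silurian, 443.8–419.2 Ma.
Next in line is A (191.5 Ma), and 436.8 − 191.5 = 245.3 Myr.

B, in the Silurian; 245.3 million years to A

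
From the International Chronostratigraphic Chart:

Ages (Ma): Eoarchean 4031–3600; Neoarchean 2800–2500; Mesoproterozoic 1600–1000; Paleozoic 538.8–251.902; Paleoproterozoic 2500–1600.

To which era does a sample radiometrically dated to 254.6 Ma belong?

Paleozoic

254.6 Ma lies between 538.8 and 251.902 Ma, so it falls in the Paleozoic.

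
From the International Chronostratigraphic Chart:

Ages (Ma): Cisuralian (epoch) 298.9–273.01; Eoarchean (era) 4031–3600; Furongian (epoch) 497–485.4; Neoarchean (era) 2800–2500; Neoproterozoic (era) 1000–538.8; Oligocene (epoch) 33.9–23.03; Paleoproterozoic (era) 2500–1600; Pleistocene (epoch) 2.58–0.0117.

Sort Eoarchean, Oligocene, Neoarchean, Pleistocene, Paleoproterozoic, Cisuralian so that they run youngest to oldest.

Pleistocene, Oligocene, Cisuralian, Paleoproterozoic, Neoarchean, Eoarchean

Sorting by start age (ascending Ma, since larger Ma = older): Pleistocene start 2.58, Oligocene start 33.9, Cisuralian start 298.9, Paleoproterozoic start 2500, Neoarchean start 2800, Eoarchean start 4031.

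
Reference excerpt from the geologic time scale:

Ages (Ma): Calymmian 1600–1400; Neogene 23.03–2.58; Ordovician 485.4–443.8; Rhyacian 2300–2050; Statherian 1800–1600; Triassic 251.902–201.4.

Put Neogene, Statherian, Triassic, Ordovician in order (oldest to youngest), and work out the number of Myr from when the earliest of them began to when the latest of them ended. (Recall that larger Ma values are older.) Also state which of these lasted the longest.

Statherian, Ordovician, Triassic, Neogene; total span 1797.42 Myr; longest is Statherian

Start ages (Ma): Statherian 1800, Ordovician 485.4, Triassic 251.902, Neogene 23.03.
Ordered oldest to youngest: Statherian, Ordovician, Triassic, Neogene.
Span = 1800 − 2.58 = 1797.42 Myr.
Durations: Ordovician 41.6, Neogene 20.45, Statherian 200, Triassic 50.502 → longest is Statherian (200 Myr).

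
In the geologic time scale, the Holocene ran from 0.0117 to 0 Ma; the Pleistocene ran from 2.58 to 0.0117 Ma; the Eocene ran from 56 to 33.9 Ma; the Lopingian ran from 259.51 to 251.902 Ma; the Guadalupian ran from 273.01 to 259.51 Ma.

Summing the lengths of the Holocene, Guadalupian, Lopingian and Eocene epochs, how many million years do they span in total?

43.2197 million years

Each duration: Holocene = 0.0117; Guadalupian = 13.5; Lopingian = 7.608; Eocene = 22.1.
Sum: 0.0117 + 13.5 + 7.608 + 22.1 = 43.2197 Myr.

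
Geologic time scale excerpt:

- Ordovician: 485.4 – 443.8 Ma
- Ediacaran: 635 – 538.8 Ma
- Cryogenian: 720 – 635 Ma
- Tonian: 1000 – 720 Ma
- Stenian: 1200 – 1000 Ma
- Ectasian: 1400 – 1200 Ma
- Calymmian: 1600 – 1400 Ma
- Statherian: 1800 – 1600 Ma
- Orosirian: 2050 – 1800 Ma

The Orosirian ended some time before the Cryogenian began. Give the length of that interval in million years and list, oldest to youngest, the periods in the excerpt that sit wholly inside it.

1080 million years; Statherian, Calymmian, Ectasian, Stenian, Tonian

The Orosirian closes at 1800 Ma and the Cryogenian opens at 720 Ma, so the interval is 1800 − 720 = 1080 Myr.
A period fits inside if it starts at or after 1800 Ma and ends at or before 720 Ma; oldest first that gives Statherian, Calymmian, Ectasian, Stenian, Tonian.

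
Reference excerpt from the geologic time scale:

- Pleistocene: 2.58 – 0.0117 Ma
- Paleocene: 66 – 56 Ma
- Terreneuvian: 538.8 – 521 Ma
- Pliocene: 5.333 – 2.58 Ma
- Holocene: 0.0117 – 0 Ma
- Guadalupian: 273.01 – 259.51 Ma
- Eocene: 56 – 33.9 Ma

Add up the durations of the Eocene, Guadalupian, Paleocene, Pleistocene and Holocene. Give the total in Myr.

48.18 million years

Each duration: Eocene = 22.1; Guadalupian = 13.5; Paleocene = 10; Pleistocene = 2.5683; Holocene = 0.0117.
Sum: 22.1 + 13.5 + 10 + 2.5683 + 0.0117 = 48.18 Myr.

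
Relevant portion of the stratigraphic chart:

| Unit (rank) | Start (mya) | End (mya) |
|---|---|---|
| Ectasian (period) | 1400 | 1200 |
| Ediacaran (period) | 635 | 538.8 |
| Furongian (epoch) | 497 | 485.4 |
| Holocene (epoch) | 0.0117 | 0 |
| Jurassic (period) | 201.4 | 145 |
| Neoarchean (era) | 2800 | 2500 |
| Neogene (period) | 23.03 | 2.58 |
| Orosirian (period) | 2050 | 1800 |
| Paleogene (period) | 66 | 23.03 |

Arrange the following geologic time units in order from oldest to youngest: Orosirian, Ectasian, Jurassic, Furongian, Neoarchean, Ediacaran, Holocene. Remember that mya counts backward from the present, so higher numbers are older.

Read off each span (Ma): Orosirian 2050–1800; Ectasian 1400–1200; Jurassic 201.4–145; Furongian 497–485.4; Neoarchean 2800–2500; Ediacaran 635–538.8; Holocene 0.0117–0.
Larger Ma is older, so oldest→youngest is Neoarchean, Orosirian, Ectasian, Ediacaran, Furongian, Jurassic, Holocene.

Neoarchean, Orosirian, Ectasian, Ediacaran, Furongian, Jurassic, Holocene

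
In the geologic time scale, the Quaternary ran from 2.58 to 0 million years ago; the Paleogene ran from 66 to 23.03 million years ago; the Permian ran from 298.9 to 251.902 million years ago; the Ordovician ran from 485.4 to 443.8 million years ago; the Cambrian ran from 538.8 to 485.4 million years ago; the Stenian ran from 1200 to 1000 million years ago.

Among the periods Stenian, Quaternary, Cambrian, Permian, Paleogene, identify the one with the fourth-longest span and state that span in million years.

Paleogene, 42.97 million years

Start − end for each: Stenian 1200 − 1000 = 200; Quaternary 2.58 − 0 = 2.58; Cambrian 538.8 − 485.4 = 53.4; Permian 298.9 − 251.902 = 46.998; Paleogene 66 − 23.03 = 42.97.
Ranking these from longest: Stenian > Cambrian > Permian > Paleogene > Quaternary.
Position 4 in that ranking is Paleogene, which lasted 42.97 Myr.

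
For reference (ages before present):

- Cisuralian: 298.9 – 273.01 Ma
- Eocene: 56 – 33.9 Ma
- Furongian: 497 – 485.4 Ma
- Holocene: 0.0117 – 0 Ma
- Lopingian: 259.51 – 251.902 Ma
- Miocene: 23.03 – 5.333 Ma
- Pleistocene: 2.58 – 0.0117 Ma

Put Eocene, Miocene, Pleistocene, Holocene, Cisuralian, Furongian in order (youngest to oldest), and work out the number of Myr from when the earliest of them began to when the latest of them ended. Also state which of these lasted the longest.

Holocene → Pleistocene → Miocene → Eocene → Cisuralian → Furongian; total span 497 Myr; longest is Cisuralian

From the excerpt: Eocene 56–33.9; Miocene 23.03–5.333; Pleistocene 2.58–0.0117; Holocene 0.0117–0; Cisuralian 298.9–273.01; Furongian 497–485.4 (Ma).
Larger Ma is earlier, so the oldest is Furongian and the youngest is Holocene; youngest to oldest: Holocene, Pleistocene, Miocene, Eocene, Cisuralian, Furongian.
Oldest start 497 minus youngest end 0 gives 497 Myr overall.
Individual lengths (start − end): Cisuralian 25.89; Miocene 17.697; Pleistocene 2.5683; Furongian 11.6; Holocene 0.0117; Eocene 22.1. The largest is Cisuralian at 25.89 Myr.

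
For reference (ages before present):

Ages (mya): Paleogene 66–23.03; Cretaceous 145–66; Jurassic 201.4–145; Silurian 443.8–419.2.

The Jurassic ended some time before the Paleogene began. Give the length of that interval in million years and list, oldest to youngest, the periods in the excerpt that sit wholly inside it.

The Jurassic closes at 145 Ma and the Paleogene opens at 66 Ma, so the interval is 145 − 66 = 79 Myr.
A period fits inside if it starts at or after 145 Ma and ends at or before 66 Ma; oldest first that gives Cretaceous.

79 million years; Cretaceous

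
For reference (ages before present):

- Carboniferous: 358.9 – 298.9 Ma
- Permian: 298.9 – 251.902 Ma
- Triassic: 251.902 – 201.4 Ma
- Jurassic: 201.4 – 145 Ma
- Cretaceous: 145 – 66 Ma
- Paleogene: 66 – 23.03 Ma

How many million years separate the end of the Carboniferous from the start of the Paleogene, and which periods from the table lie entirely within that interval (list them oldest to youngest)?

232.9 million years; Permian, Triassic, Jurassic, Cretaceous

End of Carboniferous = 298.9 Ma; start of Paleogene = 66 Ma.
Gap = 298.9 − 66 = 232.9 Myr.
Periods wholly inside 298.9–66 Ma: Permian (298.9–251.902), Triassic (251.902–201.4), Jurassic (201.4–145), Cretaceous (145–66).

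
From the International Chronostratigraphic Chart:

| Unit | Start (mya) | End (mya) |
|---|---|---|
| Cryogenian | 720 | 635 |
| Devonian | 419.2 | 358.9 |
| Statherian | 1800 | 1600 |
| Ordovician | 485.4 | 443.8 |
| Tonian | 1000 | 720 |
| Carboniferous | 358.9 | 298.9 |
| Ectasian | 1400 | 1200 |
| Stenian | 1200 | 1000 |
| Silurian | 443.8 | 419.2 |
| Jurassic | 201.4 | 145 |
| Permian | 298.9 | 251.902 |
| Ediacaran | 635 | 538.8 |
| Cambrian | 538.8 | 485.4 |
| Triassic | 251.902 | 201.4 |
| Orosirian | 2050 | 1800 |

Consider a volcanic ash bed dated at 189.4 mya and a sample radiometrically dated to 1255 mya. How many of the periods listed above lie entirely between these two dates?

11

1255 Ma sits inside the Ectasian (1400–1200) and 189.4 Ma inside the Jurassic (201.4–145); neither of those is wholly between the two dates.
The listed periods lying completely between them are Stenian, Tonian, Cryogenian, Ediacaran, Cambrian, Ordovician, Silurian, Devonian, Carboniferous, Permian, Triassic — 11 in all.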